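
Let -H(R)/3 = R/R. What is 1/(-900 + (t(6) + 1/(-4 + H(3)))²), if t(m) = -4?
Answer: -49/43259 ≈ -0.0011327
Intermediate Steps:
H(R) = -3 (H(R) = -3*R/R = -3*1 = -3)
1/(-900 + (t(6) + 1/(-4 + H(3)))²) = 1/(-900 + (-4 + 1/(-4 - 3))²) = 1/(-900 + (-4 + 1/(-7))²) = 1/(-900 + (-4 - ⅐)²) = 1/(-900 + (-29/7)²) = 1/(-900 + 841/49) = 1/(-43259/49) = -49/43259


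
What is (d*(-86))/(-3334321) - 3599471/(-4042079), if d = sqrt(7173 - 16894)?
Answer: 3599471/4042079 + 86*I*sqrt(9721)/3334321 ≈ 0.8905 + 0.002543*I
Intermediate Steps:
d = I*sqrt(9721) (d = sqrt(-9721) = I*sqrt(9721) ≈ 98.595*I)
(d*(-86))/(-3334321) - 3599471/(-4042079) = ((I*sqrt(9721))*(-86))/(-3334321) - 3599471/(-4042079) = -86*I*sqrt(9721)*(-1/3334321) - 3599471*(-1/4042079) = 86*I*sqrt(9721)/3334321 + 3599471/4042079 = 3599471/4042079 + 86*I*sqrt(9721)/3334321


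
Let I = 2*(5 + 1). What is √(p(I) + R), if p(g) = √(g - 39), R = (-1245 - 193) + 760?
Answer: √(-678 + 3*I*√3) ≈ 0.09978 + 26.039*I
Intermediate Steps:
R = -678 (R = -1438 + 760 = -678)
I = 12 (I = 2*6 = 12)
p(g) = √(-39 + g)
√(p(I) + R) = √(√(-39 + 12) - 678) = √(√(-27) - 678) = √(3*I*√3 - 678) = √(-678 + 3*I*√3)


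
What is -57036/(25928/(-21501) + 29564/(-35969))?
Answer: 11027475258471/392064949 ≈ 28127.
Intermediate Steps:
-57036/(25928/(-21501) + 29564/(-35969)) = -57036/(25928*(-1/21501) + 29564*(-1/35969)) = -57036/(-25928/21501 - 29564/35969) = -57036/(-1568259796/773369469) = -57036*(-773369469/1568259796) = 11027475258471/392064949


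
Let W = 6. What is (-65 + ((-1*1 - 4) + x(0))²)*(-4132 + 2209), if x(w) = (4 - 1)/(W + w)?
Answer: 344217/4 ≈ 86054.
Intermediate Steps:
x(w) = 3/(6 + w) (x(w) = (4 - 1)/(6 + w) = 3/(6 + w))
(-65 + ((-1*1 - 4) + x(0))²)*(-4132 + 2209) = (-65 + ((-1*1 - 4) + 3/(6 + 0))²)*(-4132 + 2209) = (-65 + ((-1 - 4) + 3/6)²)*(-1923) = (-65 + (-5 + 3*(⅙))²)*(-1923) = (-65 + (-5 + ½)²)*(-1923) = (-65 + (-9/2)²)*(-1923) = (-65 + 81/4)*(-1923) = -179/4*(-1923) = 344217/4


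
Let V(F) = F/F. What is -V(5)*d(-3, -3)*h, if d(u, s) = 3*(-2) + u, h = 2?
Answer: 18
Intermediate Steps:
V(F) = 1
d(u, s) = -6 + u
-V(5)*d(-3, -3)*h = -1*(-6 - 3)*2 = -1*(-9)*2 = -(-9)*2 = -1*(-18) = 18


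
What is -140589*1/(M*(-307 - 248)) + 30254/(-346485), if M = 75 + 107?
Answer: 608746975/466645998 ≈ 1.3045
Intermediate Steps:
M = 182
-140589*1/(M*(-307 - 248)) + 30254/(-346485) = -140589*1/(182*(-307 - 248)) + 30254/(-346485) = -140589/((-555*182)) + 30254*(-1/346485) = -140589/(-101010) - 30254/346485 = -140589*(-1/101010) - 30254/346485 = 46863/33670 - 30254/346485 = 608746975/466645998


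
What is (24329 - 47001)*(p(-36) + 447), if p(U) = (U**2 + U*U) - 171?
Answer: -65023296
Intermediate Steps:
p(U) = -171 + 2*U**2 (p(U) = (U**2 + U**2) - 171 = 2*U**2 - 171 = -171 + 2*U**2)
(24329 - 47001)*(p(-36) + 447) = (24329 - 47001)*((-171 + 2*(-36)**2) + 447) = -22672*((-171 + 2*1296) + 447) = -22672*((-171 + 2592) + 447) = -22672*(2421 + 447) = -22672*2868 = -65023296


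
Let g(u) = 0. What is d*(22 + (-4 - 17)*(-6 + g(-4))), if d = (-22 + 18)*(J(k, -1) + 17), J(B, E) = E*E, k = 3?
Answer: -10656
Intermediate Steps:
J(B, E) = E**2
d = -72 (d = (-22 + 18)*((-1)**2 + 17) = -4*(1 + 17) = -4*18 = -72)
d*(22 + (-4 - 17)*(-6 + g(-4))) = -72*(22 + (-4 - 17)*(-6 + 0)) = -72*(22 - 21*(-6)) = -72*(22 + 126) = -72*148 = -10656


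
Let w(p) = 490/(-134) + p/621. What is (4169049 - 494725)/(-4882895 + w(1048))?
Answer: -76438799334/101581347097 ≈ -0.75249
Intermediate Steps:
w(p) = -245/67 + p/621 (w(p) = 490*(-1/134) + p*(1/621) = -245/67 + p/621)
(4169049 - 494725)/(-4882895 + w(1048)) = (4169049 - 494725)/(-4882895 + (-245/67 + (1/621)*1048)) = 3674324/(-4882895 + (-245/67 + 1048/621)) = 3674324/(-4882895 - 81929/41607) = 3674324/(-203162694194/41607) = 3674324*(-41607/203162694194) = -76438799334/101581347097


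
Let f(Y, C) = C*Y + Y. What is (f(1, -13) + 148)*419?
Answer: 56984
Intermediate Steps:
f(Y, C) = Y + C*Y
(f(1, -13) + 148)*419 = (1*(1 - 13) + 148)*419 = (1*(-12) + 148)*419 = (-12 + 148)*419 = 136*419 = 56984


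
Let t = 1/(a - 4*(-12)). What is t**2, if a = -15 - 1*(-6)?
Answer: 1/1521 ≈ 0.00065746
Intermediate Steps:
a = -9 (a = -15 + 6 = -9)
t = 1/39 (t = 1/(-9 - 4*(-12)) = 1/(-9 + 48) = 1/39 ≈ 0.025641)
t**2 = (1/39)**2 = 1/1521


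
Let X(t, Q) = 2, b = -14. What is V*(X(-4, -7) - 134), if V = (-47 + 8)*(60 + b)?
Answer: 236808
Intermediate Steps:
V = -1794 (V = (-47 + 8)*(60 - 14) = -39*46 = -1794)
V*(X(-4, -7) - 134) = -1794*(2 - 134) = -1794*(-132) = 236808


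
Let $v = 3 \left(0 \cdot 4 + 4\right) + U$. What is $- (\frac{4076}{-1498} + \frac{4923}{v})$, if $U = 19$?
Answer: $- \frac{3624149}{23219} \approx -156.09$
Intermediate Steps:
$v = 31$ ($v = 3 \left(0 \cdot 4 + 4\right) + 19 = 3 \left(0 + 4\right) + 19 = 3 \cdot 4 + 19 = 12 + 19 = 31$)
$- (\frac{4076}{-1498} + \frac{4923}{v}) = - (\frac{4076}{-1498} + \frac{4923}{31}) = - (4076 \left(- \frac{1}{1498}\right) + 4923 \cdot \frac{1}{31}) = - (- \frac{2038}{749} + \frac{4923}{31}) = \left(-1\right) \frac{3624149}{23219} = - \frac{3624149}{23219}$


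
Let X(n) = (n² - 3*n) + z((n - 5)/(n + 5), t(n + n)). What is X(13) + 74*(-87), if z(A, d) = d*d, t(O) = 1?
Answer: -6307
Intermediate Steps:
z(A, d) = d²
X(n) = 1 + n² - 3*n (X(n) = (n² - 3*n) + 1² = (n² - 3*n) + 1 = 1 + n² - 3*n)
X(13) + 74*(-87) = (1 + 13² - 3*13) + 74*(-87) = (1 + 169 - 39) - 6438 = 131 - 6438 = -6307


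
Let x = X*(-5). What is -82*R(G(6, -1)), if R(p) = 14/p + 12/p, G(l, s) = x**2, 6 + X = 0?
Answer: -533/225 ≈ -2.3689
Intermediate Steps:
X = -6 (X = -6 + 0 = -6)
x = 30 (x = -6*(-5) = 30)
G(l, s) = 900 (G(l, s) = 30**2 = 900)
R(p) = 26/p
-82*R(G(6, -1)) = -2132/900 = -82*13/450 = -533/225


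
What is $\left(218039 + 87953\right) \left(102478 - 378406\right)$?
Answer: $-84431760576$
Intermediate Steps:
$\left(218039 + 87953\right) \left(102478 - 378406\right) = 305992 \left(-275928\right) = -84431760576$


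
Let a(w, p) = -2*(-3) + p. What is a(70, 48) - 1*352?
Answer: -298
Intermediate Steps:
a(w, p) = 6 + p
a(70, 48) - 1*352 = (6 + 48) - 1*352 = 54 - 352 = -298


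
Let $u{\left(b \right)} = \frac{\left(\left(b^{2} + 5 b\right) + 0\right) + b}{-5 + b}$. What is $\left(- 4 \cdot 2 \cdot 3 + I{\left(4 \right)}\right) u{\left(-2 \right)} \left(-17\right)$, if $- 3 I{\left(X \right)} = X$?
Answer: $\frac{10336}{21} \approx 492.19$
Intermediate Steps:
$I{\left(X \right)} = - \frac{X}{3}$
$u{\left(b \right)} = \frac{b^{2} + 6 b}{-5 + b}$ ($u{\left(b \right)} = \frac{\left(b^{2} + 5 b\right) + b}{-5 + b} = \frac{b^{2} + 6 b}{-5 + b}$)
$\left(- 4 \cdot 2 \cdot 3 + I{\left(4 \right)}\right) u{\left(-2 \right)} \left(-17\right) = \left(- 4 \cdot 2 \cdot 3 - \frac{4}{3}\right) \left(- \frac{2 \left(6 - 2\right)}{-5 - 2}\right) \left(-17\right) = \left(\left(-4\right) 6 - \frac{4}{3}\right) \left(\left(-2\right) \frac{1}{-7} \cdot 4\right) \left(-17\right) = \left(-24 - \frac{4}{3}\right) \left(\left(-2\right) \left(- \frac{1}{7}\right) 4\right) \left(-17\right) = \left(- \frac{76}{3}\right) \frac{8}{7} \left(-17\right) = \left(- \frac{608}{21}\right) \left(-17\right) = \frac{10336}{21}$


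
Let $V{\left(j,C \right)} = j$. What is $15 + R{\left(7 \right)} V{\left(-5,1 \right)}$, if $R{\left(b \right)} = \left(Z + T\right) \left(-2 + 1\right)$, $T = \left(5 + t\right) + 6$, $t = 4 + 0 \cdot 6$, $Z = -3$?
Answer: $75$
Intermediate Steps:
$t = 4$ ($t = 4 + 0 = 4$)
$T = 15$ ($T = \left(5 + 4\right) + 6 = 9 + 6 = 15$)
$R{\left(b \right)} = -12$ ($R{\left(b \right)} = \left(-3 + 15\right) \left(-2 + 1\right) = 12 \left(-1\right) = -12$)
$15 + R{\left(7 \right)} V{\left(-5,1 \right)} = 15 - -60 = 15 + 60 = 75$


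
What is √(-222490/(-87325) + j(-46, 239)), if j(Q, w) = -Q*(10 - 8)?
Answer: √28839570270/17465 ≈ 9.7236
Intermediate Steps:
j(Q, w) = -2*Q (j(Q, w) = -Q*2 = -2*Q)
√(-222490/(-87325) + j(-46, 239)) = √(-222490/(-87325) - 2*(-46)) = √(-222490*(-1/87325) + 92) = √(44498/17465 + 92) = √(1651278/17465) = √28839570270/17465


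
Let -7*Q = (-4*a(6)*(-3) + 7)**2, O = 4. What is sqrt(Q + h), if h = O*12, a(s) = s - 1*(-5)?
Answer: I*sqrt(132895)/7 ≈ 52.078*I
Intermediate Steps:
a(s) = 5 + s (a(s) = s + 5 = 5 + s)
Q = -19321/7 (Q = -(-4*(5 + 6)*(-3) + 7)**2/7 = -(-4*11*(-3) + 7)**2/7 = -(-44*(-3) + 7)**2/7 = -(132 + 7)**2/7 = -1/7*139**2 = -1/7*19321 = -19321/7 ≈ -2760.1)
h = 48 (h = 4*12 = 48)
sqrt(Q + h) = sqrt(-19321/7 + 48) = sqrt(-18985/7) = I*sqrt(132895)/7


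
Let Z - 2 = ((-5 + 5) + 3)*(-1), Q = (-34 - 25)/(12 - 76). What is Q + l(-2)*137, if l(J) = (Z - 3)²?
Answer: 140347/64 ≈ 2192.9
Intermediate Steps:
Q = 59/64 (Q = -59/(-64) = -59*(-1/64) = 59/64 ≈ 0.92188)
Z = -1 (Z = 2 + ((-5 + 5) + 3)*(-1) = 2 + (0 + 3)*(-1) = 2 + 3*(-1) = 2 - 3 = -1)
l(J) = 16 (l(J) = (-1 - 3)² = (-4)² = 16)
Q + l(-2)*137 = 59/64 + 16*137 = 59/64 + 2192 = 140347/64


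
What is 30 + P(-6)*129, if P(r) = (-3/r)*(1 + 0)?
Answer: 189/2 ≈ 94.500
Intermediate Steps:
P(r) = -3/r (P(r) = -3/r*1 = -3/r)
30 + P(-6)*129 = 30 - 3/(-6)*129 = 30 - 3*(-1/6)*129 = 30 + (1/2)*129 = 30 + 129/2 = 189/2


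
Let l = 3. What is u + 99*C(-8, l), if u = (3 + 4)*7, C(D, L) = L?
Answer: 346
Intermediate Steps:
u = 49 (u = 7*7 = 49)
u + 99*C(-8, l) = 49 + 99*3 = 49 + 297 = 346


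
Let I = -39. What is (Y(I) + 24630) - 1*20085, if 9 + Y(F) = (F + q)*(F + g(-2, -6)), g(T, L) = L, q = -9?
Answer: 6696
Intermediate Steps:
Y(F) = -9 + (-9 + F)*(-6 + F) (Y(F) = -9 + (F - 9)*(F - 6) = -9 + (-9 + F)*(-6 + F))
(Y(I) + 24630) - 1*20085 = ((45 + (-39)² - 15*(-39)) + 24630) - 1*20085 = ((45 + 1521 + 585) + 24630) - 20085 = (2151 + 24630) - 20085 = 26781 - 20085 = 6696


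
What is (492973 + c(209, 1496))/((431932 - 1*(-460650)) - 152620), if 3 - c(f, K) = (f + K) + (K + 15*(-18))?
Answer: 490045/739962 ≈ 0.66226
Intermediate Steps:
c(f, K) = 273 - f - 2*K (c(f, K) = 3 - ((f + K) + (K + 15*(-18))) = 3 - ((K + f) + (K - 270)) = 3 - ((K + f) + (-270 + K)) = 3 - (-270 + f + 2*K) = 3 + (270 - f - 2*K) = 273 - f - 2*K)
(492973 + c(209, 1496))/((431932 - 1*(-460650)) - 152620) = (492973 + (273 - 1*209 - 2*1496))/((431932 - 1*(-460650)) - 152620) = (492973 + (273 - 209 - 2992))/((431932 + 460650) - 152620) = (492973 - 2928)/(892582 - 152620) = 490045/739962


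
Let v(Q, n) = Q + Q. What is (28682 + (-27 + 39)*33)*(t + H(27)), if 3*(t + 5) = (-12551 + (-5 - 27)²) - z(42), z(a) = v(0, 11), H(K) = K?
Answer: -333262958/3 ≈ -1.1109e+8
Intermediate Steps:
v(Q, n) = 2*Q
z(a) = 0 (z(a) = 2*0 = 0)
t = -11542/3 (t = -5 + ((-12551 + (-5 - 27)²) - 1*0)/3 = -5 + ((-12551 + (-32)²) + 0)/3 = -5 + ((-12551 + 1024) + 0)/3 = -5 + (-11527 + 0)/3 = -5 + (⅓)*(-11527) = -5 - 11527/3 = -11542/3 ≈ -3847.3)
(28682 + (-27 + 39)*33)*(t + H(27)) = (28682 + (-27 + 39)*33)*(-11542/3 + 27) = (28682 + 12*33)*(-11461/3) = (28682 + 396)*(-11461/3) = 29078*(-11461/3) = -333262958/3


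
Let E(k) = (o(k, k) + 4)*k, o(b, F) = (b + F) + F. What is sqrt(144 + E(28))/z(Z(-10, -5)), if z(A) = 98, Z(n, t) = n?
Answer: 2*sqrt(163)/49 ≈ 0.52111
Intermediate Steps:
o(b, F) = b + 2*F (o(b, F) = (F + b) + F = b + 2*F)
E(k) = k*(4 + 3*k) (E(k) = ((k + 2*k) + 4)*k = (3*k + 4)*k = (4 + 3*k)*k = k*(4 + 3*k))
sqrt(144 + E(28))/z(Z(-10, -5)) = sqrt(144 + 28*(4 + 3*28))/98 = sqrt(144 + 28*(4 + 84))*(1/98) = sqrt(144 + 28*88)*(1/98) = sqrt(144 + 2464)*(1/98) = sqrt(2608)*(1/98) = (4*sqrt(163))*(1/98) = 2*sqrt(163)/49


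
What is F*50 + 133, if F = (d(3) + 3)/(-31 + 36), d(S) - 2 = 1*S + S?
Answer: 243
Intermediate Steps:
d(S) = 2 + 2*S (d(S) = 2 + (1*S + S) = 2 + (S + S) = 2 + 2*S)
F = 11/5 (F = ((2 + 2*3) + 3)/(-31 + 36) = ((2 + 6) + 3)/5 = (8 + 3)*(⅕) = 11*(⅕) = 11/5 ≈ 2.2000)
F*50 + 133 = (11/5)*50 + 133 = 110 + 133 = 243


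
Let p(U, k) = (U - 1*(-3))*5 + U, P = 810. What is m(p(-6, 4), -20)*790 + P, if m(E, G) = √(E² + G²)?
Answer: 23720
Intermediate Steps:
p(U, k) = 15 + 6*U (p(U, k) = (U + 3)*5 + U = (3 + U)*5 + U = (15 + 5*U) + U = 15 + 6*U)
m(p(-6, 4), -20)*790 + P = √((15 + 6*(-6))² + (-20)²)*790 + 810 = √((15 - 36)² + 400)*790 + 810 = √((-21)² + 400)*790 + 810 = √(441 + 400)*790 + 810 = √841*790 + 810 = 29*790 + 810 = 22910 + 810 = 23720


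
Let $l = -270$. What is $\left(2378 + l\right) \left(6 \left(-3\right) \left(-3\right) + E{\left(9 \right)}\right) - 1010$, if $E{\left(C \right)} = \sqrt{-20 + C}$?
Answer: $112822 + 2108 i \sqrt{11} \approx 1.1282 \cdot 10^{5} + 6991.4 i$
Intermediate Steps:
$\left(2378 + l\right) \left(6 \left(-3\right) \left(-3\right) + E{\left(9 \right)}\right) - 1010 = \left(2378 - 270\right) \left(6 \left(-3\right) \left(-3\right) + \sqrt{-20 + 9}\right) - 1010 = 2108 \left(\left(-18\right) \left(-3\right) + \sqrt{-11}\right) - 1010 = 2108 \left(54 + i \sqrt{11}\right) - 1010 = \left(113832 + 2108 i \sqrt{11}\right) - 1010 = 112822 + 2108 i \sqrt{11}$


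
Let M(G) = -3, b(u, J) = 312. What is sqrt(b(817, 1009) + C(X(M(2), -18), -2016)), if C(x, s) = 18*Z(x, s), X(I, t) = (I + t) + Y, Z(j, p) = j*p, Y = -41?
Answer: 2*sqrt(562542) ≈ 1500.1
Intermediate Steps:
X(I, t) = -41 + I + t (X(I, t) = (I + t) - 41 = -41 + I + t)
C(x, s) = 18*s*x (C(x, s) = 18*(x*s) = 18*(s*x) = 18*s*x)
sqrt(b(817, 1009) + C(X(M(2), -18), -2016)) = sqrt(312 + 18*(-2016)*(-41 - 3 - 18)) = sqrt(312 + 18*(-2016)*(-62)) = sqrt(312 + 2249856) = sqrt(2250168) = 2*sqrt(562542)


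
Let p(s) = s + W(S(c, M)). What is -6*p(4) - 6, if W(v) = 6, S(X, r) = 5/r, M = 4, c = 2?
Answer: -66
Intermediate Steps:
p(s) = 6 + s (p(s) = s + 6 = 6 + s)
-6*p(4) - 6 = -6*(6 + 4) - 6 = -6*10 - 6 = -60 - 6 = -66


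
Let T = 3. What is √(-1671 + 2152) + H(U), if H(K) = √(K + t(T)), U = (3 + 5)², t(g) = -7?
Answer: √57 + √481 ≈ 29.482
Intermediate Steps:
U = 64 (U = 8² = 64)
H(K) = √(-7 + K) (H(K) = √(K - 7) = √(-7 + K))
√(-1671 + 2152) + H(U) = √(-1671 + 2152) + √(-7 + 64) = √481 + √57 = √57 + √481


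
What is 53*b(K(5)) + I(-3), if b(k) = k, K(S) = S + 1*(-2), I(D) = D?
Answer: 156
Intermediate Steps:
K(S) = -2 + S (K(S) = S - 2 = -2 + S)
53*b(K(5)) + I(-3) = 53*(-2 + 5) - 3 = 53*3 - 3 = 159 - 3 = 156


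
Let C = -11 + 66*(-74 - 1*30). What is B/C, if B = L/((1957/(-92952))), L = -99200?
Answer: -368833536/538175 ≈ -685.34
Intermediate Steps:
B = 9220838400/1957 (B = -99200/(1957/(-92952)) = -99200/(1957*(-1/92952)) = -99200/(-1957/92952) = -99200*(-92952/1957) = 9220838400/1957 ≈ 4.7117e+6)
C = -6875 (C = -11 + 66*(-74 - 30) = -11 + 66*(-104) = -11 - 6864 = -6875)
B/C = (9220838400/1957)/(-6875) = (9220838400/1957)*(-1/6875) = -368833536/538175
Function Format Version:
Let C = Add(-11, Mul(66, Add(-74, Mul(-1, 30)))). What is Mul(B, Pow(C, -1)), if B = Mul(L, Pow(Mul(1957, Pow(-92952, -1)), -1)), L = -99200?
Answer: Rational(-368833536, 538175) ≈ -685.34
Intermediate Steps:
B = Rational(9220838400, 1957) (B = Mul(-99200, Pow(Mul(1957, Pow(-92952, -1)), -1)) = Mul(-99200, Pow(Mul(1957, Rational(-1, 92952)), -1)) = Mul(-99200, Pow(Rational(-1957, 92952), -1)) = Mul(-99200, Rational(-92952, 1957)) = Rational(9220838400, 1957) ≈ 4.7117e+6)
C = -6875 (C = Add(-11, Mul(66, Add(-74, -30))) = Add(-11, Mul(66, -104)) = Add(-11, -6864) = -6875)
Mul(B, Pow(C, -1)) = Mul(Rational(9220838400, 1957), Pow(-6875, -1)) = Mul(Rational(9220838400, 1957), Rational(-1, 6875)) = Rational(-368833536, 538175)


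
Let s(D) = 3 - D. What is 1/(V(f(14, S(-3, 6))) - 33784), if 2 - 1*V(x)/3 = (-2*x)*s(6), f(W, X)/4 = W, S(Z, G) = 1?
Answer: -1/34786 ≈ -2.8747e-5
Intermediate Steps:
f(W, X) = 4*W
V(x) = 6 - 18*x (V(x) = 6 - 3*(-2*x)*(3 - 1*6) = 6 - 3*(-2*x)*(3 - 6) = 6 - 3*(-2*x)*(-3) = 6 - 18*x)
1/(V(f(14, S(-3, 6))) - 33784) = 1/((6 - 72*14) - 33784) = 1/((6 - 18*56) - 33784) = 1/((6 - 1008) - 33784) = 1/(-1002 - 33784) = 1/(-34786) = -1/34786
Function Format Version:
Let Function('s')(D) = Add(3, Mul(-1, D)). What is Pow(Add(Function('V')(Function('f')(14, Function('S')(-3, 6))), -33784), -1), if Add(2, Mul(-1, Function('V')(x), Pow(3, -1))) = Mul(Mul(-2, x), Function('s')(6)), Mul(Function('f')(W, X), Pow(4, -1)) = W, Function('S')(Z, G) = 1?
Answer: Rational(-1, 34786) ≈ -2.8747e-5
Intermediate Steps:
Function('f')(W, X) = Mul(4, W)
Function('V')(x) = Add(6, Mul(-18, x)) (Function('V')(x) = Add(6, Mul(-3, Mul(Mul(-2, x), Add(3, Mul(-1, 6))))) = Add(6, Mul(-3, Mul(Mul(-2, x), Add(3, -6)))) = Add(6, Mul(-3, Mul(Mul(-2, x), -3))) = Add(6, Mul(-3, Mul(6, x))) = Add(6, Mul(-18, x)))
Pow(Add(Function('V')(Function('f')(14, Function('S')(-3, 6))), -33784), -1) = Pow(Add(Add(6, Mul(-18, Mul(4, 14))), -33784), -1) = Pow(Add(Add(6, Mul(-18, 56)), -33784), -1) = Pow(Add(Add(6, -1008), -33784), -1) = Pow(Add(-1002, -33784), -1) = Pow(-34786, -1) = Rational(-1, 34786)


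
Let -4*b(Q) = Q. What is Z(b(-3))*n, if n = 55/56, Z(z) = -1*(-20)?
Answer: 275/14 ≈ 19.643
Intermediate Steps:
b(Q) = -Q/4
Z(z) = 20
n = 55/56 (n = 55*(1/56) = 55/56 ≈ 0.98214)
Z(b(-3))*n = 20*(55/56) = 275/14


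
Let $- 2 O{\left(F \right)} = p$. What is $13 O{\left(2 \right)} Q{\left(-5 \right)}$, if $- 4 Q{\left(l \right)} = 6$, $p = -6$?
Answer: $- \frac{117}{2} \approx -58.5$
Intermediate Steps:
$Q{\left(l \right)} = - \frac{3}{2}$ ($Q{\left(l \right)} = \left(- \frac{1}{4}\right) 6 = - \frac{3}{2}$)
$O{\left(F \right)} = 3$ ($O{\left(F \right)} = \left(- \frac{1}{2}\right) \left(-6\right) = 3$)
$13 O{\left(2 \right)} Q{\left(-5 \right)} = 13 \cdot 3 \left(- \frac{3}{2}\right) = 39 \left(- \frac{3}{2}\right) = - \frac{117}{2}$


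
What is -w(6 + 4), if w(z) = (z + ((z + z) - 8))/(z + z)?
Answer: -11/10 ≈ -1.1000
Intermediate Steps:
w(z) = (-8 + 3*z)/(2*z) (w(z) = (z + (2*z - 8))/((2*z)) = (z + (-8 + 2*z))*(1/(2*z)) = (-8 + 3*z)*(1/(2*z)) = (-8 + 3*z)/(2*z))
-w(6 + 4) = -(3/2 - 4/(6 + 4)) = -(3/2 - 4/10) = -(3/2 - 4*⅒) = -(3/2 - ⅖) = -1*11/10 = -11/10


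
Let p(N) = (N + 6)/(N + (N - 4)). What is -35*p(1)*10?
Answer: 1225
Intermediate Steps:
p(N) = (6 + N)/(-4 + 2*N) (p(N) = (6 + N)/(N + (-4 + N)) = (6 + N)/(-4 + 2*N))
-35*p(1)*10 = -35*(6 + 1)/(2*(-2 + 1))*10 = -35*7/(2*(-1))*10 = -35*(-1)*7/2*10 = -35*(-7/2)*10 = (245/2)*10 = 1225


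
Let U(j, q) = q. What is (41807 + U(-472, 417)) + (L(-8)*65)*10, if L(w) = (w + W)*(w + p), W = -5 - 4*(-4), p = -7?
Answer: 12974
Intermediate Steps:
W = 11 (W = -5 + 16 = 11)
L(w) = (-7 + w)*(11 + w) (L(w) = (w + 11)*(w - 7) = (11 + w)*(-7 + w) = (-7 + w)*(11 + w))
(41807 + U(-472, 417)) + (L(-8)*65)*10 = (41807 + 417) + ((-77 + (-8)**2 + 4*(-8))*65)*10 = 42224 + ((-77 + 64 - 32)*65)*10 = 42224 - 45*65*10 = 42224 - 2925*10 = 42224 - 29250 = 12974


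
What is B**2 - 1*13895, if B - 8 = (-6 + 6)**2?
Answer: -13831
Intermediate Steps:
B = 8 (B = 8 + (-6 + 6)**2 = 8 + 0**2 = 8 + 0 = 8)
B**2 - 1*13895 = 8**2 - 1*13895 = 64 - 13895 = -13831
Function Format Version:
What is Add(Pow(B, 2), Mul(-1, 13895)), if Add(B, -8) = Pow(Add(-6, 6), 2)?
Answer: -13831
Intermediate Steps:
B = 8 (B = Add(8, Pow(Add(-6, 6), 2)) = Add(8, Pow(0, 2)) = Add(8, 0) = 8)
Add(Pow(B, 2), Mul(-1, 13895)) = Add(Pow(8, 2), Mul(-1, 13895)) = Add(64, -13895) = -13831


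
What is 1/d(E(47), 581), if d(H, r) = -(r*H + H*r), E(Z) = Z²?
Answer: -1/2566858 ≈ -3.8958e-7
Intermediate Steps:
d(H, r) = -2*H*r (d(H, r) = -(H*r + H*r) = -2*H*r)
1/d(E(47), 581) = 1/(-2*47²*581) = 1/(-2*2209*581) = 1/(-2566858) = -1/2566858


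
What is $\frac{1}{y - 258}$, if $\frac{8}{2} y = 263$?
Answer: $- \frac{4}{769} \approx -0.0052016$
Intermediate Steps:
$y = \frac{263}{4}$ ($y = \frac{1}{4} \cdot 263 = \frac{263}{4} \approx 65.75$)
$\frac{1}{y - 258} = \frac{1}{\frac{263}{4} - 258} = \frac{1}{- \frac{769}{4}} = - \frac{4}{769}$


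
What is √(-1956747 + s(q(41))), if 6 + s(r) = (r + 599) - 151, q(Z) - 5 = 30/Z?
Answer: 3*I*√365393230/41 ≈ 1398.7*I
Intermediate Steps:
q(Z) = 5 + 30/Z
s(r) = 442 + r (s(r) = -6 + ((r + 599) - 151) = -6 + ((599 + r) - 151) = -6 + (448 + r) = 442 + r)
√(-1956747 + s(q(41))) = √(-1956747 + (442 + (5 + 30/41))) = √(-1956747 + (442 + 235/41)) = √(-1956747 + 18357/41) = √(-80208270/41) = 3*I*√365393230/41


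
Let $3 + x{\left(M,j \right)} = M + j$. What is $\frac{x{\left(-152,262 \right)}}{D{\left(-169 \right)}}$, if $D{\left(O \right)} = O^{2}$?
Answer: $\frac{107}{28561} \approx 0.0037464$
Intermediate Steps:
$x{\left(M,j \right)} = -3 + M + j$ ($x{\left(M,j \right)} = -3 + \left(M + j\right) = -3 + M + j$)
$\frac{x{\left(-152,262 \right)}}{D{\left(-169 \right)}} = \frac{-3 - 152 + 262}{\left(-169\right)^{2}} = \frac{107}{28561}$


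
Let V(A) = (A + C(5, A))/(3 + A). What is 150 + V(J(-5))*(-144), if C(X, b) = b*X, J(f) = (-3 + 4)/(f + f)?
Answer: 5214/29 ≈ 179.79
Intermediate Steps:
J(f) = 1/(2*f)
C(X, b) = X*b
V(A) = 6*A/(3 + A) (V(A) = (A + 5*A)/(3 + A) = (6*A)/(3 + A) = 6*A/(3 + A))
150 + V(J(-5))*(-144) = 150 + (6*((1/2)/(-5))/(3 + (1/2)/(-5)))*(-144) = 150 + (6*((1/2)*(-1/5))/(3 + (1/2)*(-1/5)))*(-144) = 150 + (6*(-1/10)/(3 - 1/10))*(-144) = 150 + (6*(-1/10)/(29/10))*(-144) = 150 + (6*(-1/10)*(10/29))*(-144) = 150 - 6/29*(-144) = 150 + 864/29 = 5214/29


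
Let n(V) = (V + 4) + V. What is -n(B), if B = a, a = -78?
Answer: 152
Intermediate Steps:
B = -78
n(V) = 4 + 2*V (n(V) = (4 + V) + V = 4 + 2*V)
-n(B) = -(4 + 2*(-78)) = -(4 - 156) = -1*(-152) = 152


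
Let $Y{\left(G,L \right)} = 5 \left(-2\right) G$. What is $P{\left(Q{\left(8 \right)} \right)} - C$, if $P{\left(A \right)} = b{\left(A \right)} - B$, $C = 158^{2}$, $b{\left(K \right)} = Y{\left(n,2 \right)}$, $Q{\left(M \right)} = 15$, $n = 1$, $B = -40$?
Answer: $-24934$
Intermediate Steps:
$Y{\left(G,L \right)} = - 10 G$
$b{\left(K \right)} = -10$ ($b{\left(K \right)} = \left(-10\right) 1 = -10$)
$C = 24964$
$P{\left(A \right)} = 30$ ($P{\left(A \right)} = -10 - -40 = -10 + 40 = 30$)
$P{\left(Q{\left(8 \right)} \right)} - C = 30 - 24964 = -24934$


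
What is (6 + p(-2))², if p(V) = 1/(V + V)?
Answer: 529/16 ≈ 33.063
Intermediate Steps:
p(V) = 1/(2*V)
(6 + p(-2))² = (6 + (½)/(-2))² = (6 + (½)*(-½))² = (6 - ¼)² = (23/4)² = 529/16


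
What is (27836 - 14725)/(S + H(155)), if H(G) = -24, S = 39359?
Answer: 13111/39335 ≈ 0.33332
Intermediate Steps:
(27836 - 14725)/(S + H(155)) = (27836 - 14725)/(39359 - 24) = 13111/39335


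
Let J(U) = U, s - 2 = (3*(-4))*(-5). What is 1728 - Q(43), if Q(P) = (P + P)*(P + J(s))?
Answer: -7302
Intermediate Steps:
s = 62 (s = 2 + (3*(-4))*(-5) = 2 - 12*(-5) = 2 + 60 = 62)
Q(P) = 2*P*(62 + P) (Q(P) = (P + P)*(P + 62) = (2*P)*(62 + P) = 2*P*(62 + P))
1728 - Q(43) = 1728 - 2*43*(62 + 43) = 1728 - 2*43*105 = 1728 - 1*9030 = 1728 - 9030 = -7302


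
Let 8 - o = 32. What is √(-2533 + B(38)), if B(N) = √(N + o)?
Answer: √(-2533 + √14) ≈ 50.292*I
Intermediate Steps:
o = -24 (o = 8 - 1*32 = 8 - 32 = -24)
B(N) = √(-24 + N) (B(N) = √(N - 24) = √(-24 + N))
√(-2533 + B(38)) = √(-2533 + √(-24 + 38)) = √(-2533 + √14)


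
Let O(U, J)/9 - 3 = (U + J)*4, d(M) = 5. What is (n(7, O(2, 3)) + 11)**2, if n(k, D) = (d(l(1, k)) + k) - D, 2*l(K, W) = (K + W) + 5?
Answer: 33856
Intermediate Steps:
l(K, W) = 5/2 + K/2 + W/2 (l(K, W) = ((K + W) + 5)/2 = (5 + K + W)/2 = 5/2 + K/2 + W/2)
O(U, J) = 27 + 36*J + 36*U (O(U, J) = 27 + 9*((U + J)*4) = 27 + 9*((J + U)*4) = 27 + 9*(4*J + 4*U) = 27 + (36*J + 36*U) = 27 + 36*J + 36*U)
n(k, D) = 5 + k - D (n(k, D) = (5 + k) - D = 5 + k - D)
(n(7, O(2, 3)) + 11)**2 = ((5 + 7 - (27 + 36*3 + 36*2)) + 11)**2 = ((5 + 7 - (27 + 108 + 72)) + 11)**2 = ((5 + 7 - 1*207) + 11)**2 = ((5 + 7 - 207) + 11)**2 = (-195 + 11)**2 = (-184)**2 = 33856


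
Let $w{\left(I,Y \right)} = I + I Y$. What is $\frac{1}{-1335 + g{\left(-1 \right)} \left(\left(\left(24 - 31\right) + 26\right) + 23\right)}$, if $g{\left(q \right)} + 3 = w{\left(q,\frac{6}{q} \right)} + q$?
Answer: $- \frac{1}{1293} \approx -0.0007734$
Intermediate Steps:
$g{\left(q \right)} = -3 + q + q \left(1 + \frac{6}{q}\right)$ ($g{\left(q \right)} = -3 + \left(q \left(1 + \frac{6}{q}\right) + q\right) = -3 + \left(q + q \left(1 + \frac{6}{q}\right)\right) = -3 + q + q \left(1 + \frac{6}{q}\right)$)
$\frac{1}{-1335 + g{\left(-1 \right)} \left(\left(\left(24 - 31\right) + 26\right) + 23\right)} = \frac{1}{-1335 + \left(3 + 2 \left(-1\right)\right) \left(\left(\left(24 - 31\right) + 26\right) + 23\right)} = \frac{1}{-1335 + \left(3 - 2\right) \left(\left(-7 + 26\right) + 23\right)} = \frac{1}{-1335 + 1 \left(19 + 23\right)} = \frac{1}{-1335 + 1 \cdot 42} = \frac{1}{-1335 + 42} = \frac{1}{-1293} = - \frac{1}{1293}$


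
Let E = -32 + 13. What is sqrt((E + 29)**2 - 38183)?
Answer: I*sqrt(38083) ≈ 195.15*I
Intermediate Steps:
E = -19
sqrt((E + 29)**2 - 38183) = sqrt((-19 + 29)**2 - 38183) = sqrt(10**2 - 38183) = sqrt(100 - 38183) = sqrt(-38083) = I*sqrt(38083)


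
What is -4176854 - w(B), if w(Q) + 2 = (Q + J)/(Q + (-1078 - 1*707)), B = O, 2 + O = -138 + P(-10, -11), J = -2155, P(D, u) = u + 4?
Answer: -4034840183/966 ≈ -4.1769e+6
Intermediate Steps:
P(D, u) = 4 + u
O = -147 (O = -2 + (-138 + (4 - 11)) = -2 + (-138 - 7) = -2 - 145 = -147)
B = -147
w(Q) = -2 + (-2155 + Q)/(-1785 + Q) (w(Q) = -2 + (Q - 2155)/(Q + (-1078 - 1*707)) = -2 + (-2155 + Q)/(Q + (-1078 - 707)) = -2 + (-2155 + Q)/(Q - 1785) = -2 + (-2155 + Q)/(-1785 + Q))
-4176854 - w(B) = -4176854 - (1415 - 1*(-147))/(-1785 - 147) = -4176854 - (1415 + 147)/(-1932) = -4176854 - (-1)*1562/1932 = -4176854 - 1*(-781/966) = -4176854 + 781/966 = -4034840183/966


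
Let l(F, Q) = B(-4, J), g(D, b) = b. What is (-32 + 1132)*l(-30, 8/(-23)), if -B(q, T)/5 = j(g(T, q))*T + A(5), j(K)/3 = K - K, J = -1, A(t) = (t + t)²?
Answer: -550000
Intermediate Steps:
A(t) = 4*t² (A(t) = (2*t)² = 4*t²)
j(K) = 0 (j(K) = 3*(K - K) = 3*0 = 0)
B(q, T) = -500 (B(q, T) = -5*(0*T + 4*5²) = -5*(0 + 4*25) = -5*(0 + 100) = -5*100 = -500)
l(F, Q) = -500
(-32 + 1132)*l(-30, 8/(-23)) = (-32 + 1132)*(-500) = 1100*(-500) = -550000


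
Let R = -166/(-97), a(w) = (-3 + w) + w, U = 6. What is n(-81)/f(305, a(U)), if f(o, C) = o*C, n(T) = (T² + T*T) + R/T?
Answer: 103099388/21567465 ≈ 4.7803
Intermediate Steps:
a(w) = -3 + 2*w
R = 166/97 (R = -166*(-1/97) = 166/97 ≈ 1.7113)
n(T) = 2*T² + 166/(97*T) (n(T) = (T² + T*T) + 166/(97*T) = (T² + T²) + 166/(97*T) = 2*T² + 166/(97*T))
f(o, C) = C*o
n(-81)/f(305, a(U)) = ((2/97)*(83 + 97*(-81)³)/(-81))/(((-3 + 2*6)*305)) = ((2/97)*(-1/81)*(83 + 97*(-531441)))/(((-3 + 12)*305)) = ((2/97)*(-1/81)*(83 - 51549777))/((9*305)) = ((2/97)*(-1/81)*(-51549694))/2745 = (103099388/7857)*(1/2745) = 103099388/21567465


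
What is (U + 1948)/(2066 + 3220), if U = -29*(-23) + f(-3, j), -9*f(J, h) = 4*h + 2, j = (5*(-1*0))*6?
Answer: 23533/47574 ≈ 0.49466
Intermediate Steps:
j = 0 (j = (5*0)*6 = 0*6 = 0)
f(J, h) = -2/9 - 4*h/9 (f(J, h) = -(4*h + 2)/9 = -(2 + 4*h)/9 = -2/9 - 4*h/9)
U = 6001/9 (U = -29*(-23) + (-2/9 - 4/9*0) = 667 + (-2/9 + 0) = 667 - 2/9 = 6001/9 ≈ 666.78)
(U + 1948)/(2066 + 3220) = (6001/9 + 1948)/(2066 + 3220) = (23533/9)/5286 = (23533/9)*(1/5286) = 23533/47574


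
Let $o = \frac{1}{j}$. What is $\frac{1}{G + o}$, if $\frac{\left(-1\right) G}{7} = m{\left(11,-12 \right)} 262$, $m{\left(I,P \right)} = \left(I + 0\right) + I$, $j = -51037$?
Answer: $- \frac{51037}{2059240877} \approx -2.4784 \cdot 10^{-5}$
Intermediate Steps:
$m{\left(I,P \right)} = 2 I$ ($m{\left(I,P \right)} = I + I = 2 I$)
$G = -40348$ ($G = - 7 \cdot 2 \cdot 11 \cdot 262 = - 7 \cdot 22 \cdot 262 = \left(-7\right) 5764 = -40348$)
$o = - \frac{1}{51037}$ ($o = \frac{1}{-51037} = - \frac{1}{51037} \approx -1.9594 \cdot 10^{-5}$)
$\frac{1}{G + o} = \frac{1}{-40348 - \frac{1}{51037}} = \frac{1}{- \frac{2059240877}{51037}} = - \frac{51037}{2059240877}$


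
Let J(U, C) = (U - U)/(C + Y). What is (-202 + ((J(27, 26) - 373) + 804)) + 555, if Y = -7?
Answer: 784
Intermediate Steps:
J(U, C) = 0 (J(U, C) = (U - U)/(C - 7) = 0/(-7 + C) = 0)
(-202 + ((J(27, 26) - 373) + 804)) + 555 = (-202 + ((0 - 373) + 804)) + 555 = (-202 + (-373 + 804)) + 555 = (-202 + 431) + 555 = 229 + 555 = 784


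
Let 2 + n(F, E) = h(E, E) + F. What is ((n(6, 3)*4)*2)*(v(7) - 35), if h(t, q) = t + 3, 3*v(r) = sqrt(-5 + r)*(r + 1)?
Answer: -2800 + 640*sqrt(2)/3 ≈ -2498.3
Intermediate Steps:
v(r) = sqrt(-5 + r)*(1 + r)/3 (v(r) = (sqrt(-5 + r)*(r + 1))/3 = (sqrt(-5 + r)*(1 + r))/3 = sqrt(-5 + r)*(1 + r)/3)
h(t, q) = 3 + t
n(F, E) = 1 + E + F (n(F, E) = -2 + ((3 + E) + F) = -2 + (3 + E + F) = 1 + E + F)
((n(6, 3)*4)*2)*(v(7) - 35) = (((1 + 3 + 6)*4)*2)*(sqrt(-5 + 7)*(1 + 7)/3 - 35) = ((10*4)*2)*((1/3)*sqrt(2)*8 - 35) = (40*2)*(8*sqrt(2)/3 - 35) = 80*(-35 + 8*sqrt(2)/3) = -2800 + 640*sqrt(2)/3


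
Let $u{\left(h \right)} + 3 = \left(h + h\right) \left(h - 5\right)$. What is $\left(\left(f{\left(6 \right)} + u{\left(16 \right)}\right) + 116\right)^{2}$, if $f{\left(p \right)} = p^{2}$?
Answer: $251001$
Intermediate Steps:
$u{\left(h \right)} = -3 + 2 h \left(-5 + h\right)$ ($u{\left(h \right)} = -3 + \left(h + h\right) \left(h - 5\right) = -3 + 2 h \left(-5 + h\right)$)
$\left(\left(f{\left(6 \right)} + u{\left(16 \right)}\right) + 116\right)^{2} = \left(\left(6^{2} - \left(163 - 512\right)\right) + 116\right)^{2} = \left(\left(36 - -349\right) + 116\right)^{2} = \left(\left(36 + 349\right) + 116\right)^{2} = \left(385 + 116\right)^{2} = 501^{2} = 251001$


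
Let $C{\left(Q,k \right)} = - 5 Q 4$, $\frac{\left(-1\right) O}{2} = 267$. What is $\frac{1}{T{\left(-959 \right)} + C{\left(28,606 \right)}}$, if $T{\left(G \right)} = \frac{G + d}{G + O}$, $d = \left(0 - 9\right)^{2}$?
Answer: $- \frac{1493}{835202} \approx -0.0017876$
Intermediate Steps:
$O = -534$ ($O = \left(-2\right) 267 = -534$)
$C{\left(Q,k \right)} = - 20 Q$
$d = 81$ ($d = \left(-9\right)^{2} = 81$)
$T{\left(G \right)} = \frac{81 + G}{-534 + G}$ ($T{\left(G \right)} = \frac{G + 81}{G - 534} = \frac{81 + G}{-534 + G}$)
$\frac{1}{T{\left(-959 \right)} + C{\left(28,606 \right)}} = \frac{1}{\frac{81 - 959}{-534 - 959} - 560} = \frac{1}{\frac{1}{-1493} \left(-878\right) - 560} = \frac{1}{\left(- \frac{1}{1493}\right) \left(-878\right) - 560} = \frac{1}{\frac{878}{1493} - 560} = \frac{1}{- \frac{835202}{1493}} = - \frac{1493}{835202}$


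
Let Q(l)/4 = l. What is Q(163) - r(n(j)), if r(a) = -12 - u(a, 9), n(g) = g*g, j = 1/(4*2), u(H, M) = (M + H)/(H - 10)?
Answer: 423719/639 ≈ 663.10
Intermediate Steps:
u(H, M) = (H + M)/(-10 + H)
Q(l) = 4*l
j = 1/8 ≈ 0.12500
n(g) = g**2
r(a) = -12 - (9 + a)/(-10 + a) (r(a) = -12 - (a + 9)/(-10 + a) = -12 - (9 + a)/(-10 + a))
Q(163) - r(n(j)) = 4*163 - (111 - 13*(1/8)**2)/(-10 + (1/8)**2) = 652 - (111 - 13*1/64)/(-10 + 1/64) = 652 - (111 - 13/64)/(-639/64) = 652 - (-64)*7091/(639*64) = 652 - 1*(-7091/639) = 652 + 7091/639 = 423719/639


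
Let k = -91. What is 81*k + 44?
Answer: -7327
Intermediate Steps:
81*k + 44 = 81*(-91) + 44 = -7371 + 44 = -7327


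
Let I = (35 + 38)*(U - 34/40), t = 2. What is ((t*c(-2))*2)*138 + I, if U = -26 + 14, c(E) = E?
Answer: -40841/20 ≈ -2042.1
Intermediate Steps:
U = -12
I = -18761/20 (I = (35 + 38)*(-12 - 34/40) = 73*(-12 - 34*1/40) = 73*(-12 - 17/20) = 73*(-257/20) = -18761/20 ≈ -938.05)
((t*c(-2))*2)*138 + I = ((2*(-2))*2)*138 - 18761/20 = -4*2*138 - 18761/20 = -8*138 - 18761/20 = -1104 - 18761/20 = -40841/20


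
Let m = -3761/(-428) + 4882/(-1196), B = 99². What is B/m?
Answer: 1254253572/602165 ≈ 2082.9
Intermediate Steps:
B = 9801
m = 602165/127972 (m = -3761*(-1/428) + 4882*(-1/1196) = 3761/428 - 2441/598 = 602165/127972 ≈ 4.7054)
B/m = 9801/(602165/127972) = 9801*(127972/602165) = 1254253572/602165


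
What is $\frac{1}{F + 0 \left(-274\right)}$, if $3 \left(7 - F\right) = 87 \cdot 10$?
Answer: $- \frac{1}{283} \approx -0.0035336$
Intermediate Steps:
$F = -283$ ($F = 7 - \frac{87 \cdot 10}{3} = 7 - 290 = -283$)
$\frac{1}{F + 0 \left(-274\right)} = \frac{1}{-283 + 0 \left(-274\right)} = \frac{1}{-283 + 0} = \frac{1}{-283} = - \frac{1}{283}$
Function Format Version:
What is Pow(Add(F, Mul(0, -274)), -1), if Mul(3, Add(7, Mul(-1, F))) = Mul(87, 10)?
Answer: Rational(-1, 283) ≈ -0.0035336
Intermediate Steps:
F = -283 (F = Add(7, Mul(Rational(-1, 3), Mul(87, 10))) = Add(7, Mul(Rational(-1, 3), 870)) = Add(7, -290) = -283)
Pow(Add(F, Mul(0, -274)), -1) = Pow(Add(-283, Mul(0, -274)), -1) = Pow(Add(-283, 0), -1) = Pow(-283, -1) = Rational(-1, 283)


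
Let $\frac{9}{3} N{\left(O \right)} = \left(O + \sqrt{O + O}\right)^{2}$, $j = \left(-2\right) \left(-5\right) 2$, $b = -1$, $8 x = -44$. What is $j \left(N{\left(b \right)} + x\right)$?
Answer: $- \frac{350}{3} - \frac{40 i \sqrt{2}}{3} \approx -116.67 - 18.856 i$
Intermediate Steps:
$x = - \frac{11}{2}$ ($x = \frac{1}{8} \left(-44\right) = - \frac{11}{2} \approx -5.5$)
$j = 20$ ($j = 10 \cdot 2 = 20$)
$N{\left(O \right)} = \frac{\left(O + \sqrt{2} \sqrt{O}\right)^{2}}{3}$ ($N{\left(O \right)} = \frac{\left(O + \sqrt{O + O}\right)^{2}}{3} = \frac{\left(O + \sqrt{2 O}\right)^{2}}{3} = \frac{\left(O + \sqrt{2} \sqrt{O}\right)^{2}}{3}$)
$j \left(N{\left(b \right)} + x\right) = 20 \left(\frac{\left(-1 + \sqrt{2} \sqrt{-1}\right)^{2}}{3} - \frac{11}{2}\right) = 20 \left(\frac{\left(-1 + \sqrt{2} i\right)^{2}}{3} - \frac{11}{2}\right) = 20 \left(\frac{\left(-1 + i \sqrt{2}\right)^{2}}{3} - \frac{11}{2}\right) = 20 \left(- \frac{11}{2} + \frac{\left(-1 + i \sqrt{2}\right)^{2}}{3}\right) = -110 + \frac{20 \left(-1 + i \sqrt{2}\right)^{2}}{3}$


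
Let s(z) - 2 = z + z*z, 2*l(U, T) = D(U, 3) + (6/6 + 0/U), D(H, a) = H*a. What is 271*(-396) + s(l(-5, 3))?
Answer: -107272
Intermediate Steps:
l(U, T) = ½ + 3*U/2 (l(U, T) = (U*3 + (6/6 + 0/U))/2 = (3*U + (6*(⅙) + 0))/2 = (3*U + (1 + 0))/2 = (3*U + 1)/2 = (1 + 3*U)/2 = ½ + 3*U/2)
s(z) = 2 + z + z² (s(z) = 2 + (z + z*z) = 2 + (z + z²) = 2 + z + z²)
271*(-396) + s(l(-5, 3)) = 271*(-396) + (2 + (½ + (3/2)*(-5)) + (½ + (3/2)*(-5))²) = -107316 + (2 + (½ - 15/2) + (½ - 15/2)²) = -107316 + (2 - 7 + (-7)²) = -107316 + (2 - 7 + 49) = -107316 + 44 = -107272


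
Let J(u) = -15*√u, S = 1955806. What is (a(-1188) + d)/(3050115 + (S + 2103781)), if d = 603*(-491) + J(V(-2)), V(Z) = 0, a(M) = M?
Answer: -297261/7109702 ≈ -0.041811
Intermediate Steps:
d = -296073 (d = 603*(-491) - 15*√0 = -296073 - 15*0 = -296073 + 0 = -296073)
(a(-1188) + d)/(3050115 + (S + 2103781)) = (-1188 - 296073)/(3050115 + (1955806 + 2103781)) = -297261/(3050115 + 4059587) = -297261/7109702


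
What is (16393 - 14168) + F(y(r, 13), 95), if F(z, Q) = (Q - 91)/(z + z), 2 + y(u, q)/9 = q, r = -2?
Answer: 220277/99 ≈ 2225.0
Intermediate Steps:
y(u, q) = -18 + 9*q
F(z, Q) = (-91 + Q)/(2*z) (F(z, Q) = (-91 + Q)/((2*z)) = (-91 + Q)*(1/(2*z)) = (-91 + Q)/(2*z))
(16393 - 14168) + F(y(r, 13), 95) = (16393 - 14168) + (-91 + 95)/(2*(-18 + 9*13)) = 2225 + (½)*4/(-18 + 117) = 2225 + (½)*4/99 = 2225 + (½)*(1/99)*4 = 2225 + 2/99 = 220277/99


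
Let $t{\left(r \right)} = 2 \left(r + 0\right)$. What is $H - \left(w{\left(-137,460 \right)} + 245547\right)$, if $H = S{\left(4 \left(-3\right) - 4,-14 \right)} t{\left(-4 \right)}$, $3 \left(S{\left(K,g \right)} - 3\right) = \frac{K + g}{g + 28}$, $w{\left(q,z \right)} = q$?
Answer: $- \frac{1717998}{7} \approx -2.4543 \cdot 10^{5}$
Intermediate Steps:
$t{\left(r \right)} = 2 r$
$S{\left(K,g \right)} = 3 + \frac{K + g}{3 \left(28 + g\right)}$ ($S{\left(K,g \right)} = 3 + \frac{\left(K + g\right) \frac{1}{g + 28}}{3} = 3 + \frac{\left(K + g\right) \frac{1}{28 + g}}{3} = 3 + \frac{\frac{1}{28 + g} \left(K + g\right)}{3} = 3 + \frac{K + g}{3 \left(28 + g\right)}$)
$H = - \frac{128}{7}$ ($H = \frac{252 + \left(4 \left(-3\right) - 4\right) + 10 \left(-14\right)}{3 \left(28 - 14\right)} 2 \left(-4\right) = \frac{252 - 16 - 140}{3 \cdot 14} \left(-8\right) = \frac{1}{3} \cdot \frac{1}{14} \left(252 - 16 - 140\right) \left(-8\right) = \frac{1}{3} \cdot \frac{1}{14} \cdot 96 \left(-8\right) = \frac{16}{7} \left(-8\right) = - \frac{128}{7} \approx -18.286$)
$H - \left(w{\left(-137,460 \right)} + 245547\right) = - \frac{128}{7} - \left(-137 + 245547\right) = - \frac{128}{7} - 245410 = - \frac{1717998}{7}$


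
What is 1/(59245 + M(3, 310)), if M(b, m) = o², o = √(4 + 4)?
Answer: 1/59253 ≈ 1.6877e-5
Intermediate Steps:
o = 2*√2 (o = √8 = 2*√2 ≈ 2.8284)
M(b, m) = 8 (M(b, m) = (2*√2)² = 8)
1/(59245 + M(3, 310)) = 1/(59245 + 8) = 1/59253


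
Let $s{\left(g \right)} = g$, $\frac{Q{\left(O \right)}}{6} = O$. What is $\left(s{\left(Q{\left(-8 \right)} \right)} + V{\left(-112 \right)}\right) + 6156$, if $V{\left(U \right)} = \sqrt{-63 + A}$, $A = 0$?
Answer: $6108 + 3 i \sqrt{7} \approx 6108.0 + 7.9373 i$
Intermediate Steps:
$Q{\left(O \right)} = 6 O$
$V{\left(U \right)} = 3 i \sqrt{7}$ ($V{\left(U \right)} = \sqrt{-63 + 0} = \sqrt{-63} = 3 i \sqrt{7}$)
$\left(s{\left(Q{\left(-8 \right)} \right)} + V{\left(-112 \right)}\right) + 6156 = \left(6 \left(-8\right) + 3 i \sqrt{7}\right) + 6156 = \left(-48 + 3 i \sqrt{7}\right) + 6156 = 6108 + 3 i \sqrt{7}$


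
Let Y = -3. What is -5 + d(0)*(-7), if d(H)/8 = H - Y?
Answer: -173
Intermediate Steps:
d(H) = 24 + 8*H (d(H) = 8*(H - 1*(-3)) = 8*(H + 3) = 8*(3 + H) = 24 + 8*H)
-5 + d(0)*(-7) = -5 + (24 + 8*0)*(-7) = -5 + (24 + 0)*(-7) = -5 + 24*(-7) = -5 - 168 = -173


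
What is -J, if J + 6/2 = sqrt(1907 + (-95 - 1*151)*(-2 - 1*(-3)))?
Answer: 3 - sqrt(1661) ≈ -37.755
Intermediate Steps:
J = -3 + sqrt(1661) (J = -3 + sqrt(1907 + (-95 - 1*151)*(-2 - 1*(-3))) = -3 + sqrt(1907 + (-95 - 151)*(-2 + 3)) = -3 + sqrt(1907 - 246*1) = -3 + sqrt(1907 - 246) = -3 + sqrt(1661) ≈ 37.755)
-J = -(-3 + sqrt(1661)) = 3 - sqrt(1661)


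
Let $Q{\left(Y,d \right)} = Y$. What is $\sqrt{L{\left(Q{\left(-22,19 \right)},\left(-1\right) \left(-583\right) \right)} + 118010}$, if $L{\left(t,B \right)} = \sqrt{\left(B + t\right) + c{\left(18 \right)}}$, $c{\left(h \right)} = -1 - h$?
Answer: $\sqrt{118010 + \sqrt{542}} \approx 343.56$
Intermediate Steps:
$L{\left(t,B \right)} = \sqrt{-19 + B + t}$ ($L{\left(t,B \right)} = \sqrt{\left(B + t\right) - 19} = \sqrt{-19 + B + t}$)
$\sqrt{L{\left(Q{\left(-22,19 \right)},\left(-1\right) \left(-583\right) \right)} + 118010} = \sqrt{\sqrt{-19 - -583 - 22} + 118010} = \sqrt{\sqrt{-19 + 583 - 22} + 118010} = \sqrt{\sqrt{542} + 118010} = \sqrt{118010 + \sqrt{542}}$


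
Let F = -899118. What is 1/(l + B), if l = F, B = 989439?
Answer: 1/90321 ≈ 1.1072e-5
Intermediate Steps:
l = -899118
1/(l + B) = 1/(-899118 + 989439) = 1/90321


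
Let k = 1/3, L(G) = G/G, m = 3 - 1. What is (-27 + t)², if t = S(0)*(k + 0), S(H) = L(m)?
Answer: 6400/9 ≈ 711.11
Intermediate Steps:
m = 2
L(G) = 1
S(H) = 1
k = ⅓ ≈ 0.33333
t = ⅓ (t = 1*(⅓ + 0) = 1*(⅓) = ⅓ ≈ 0.33333)
(-27 + t)² = (-27 + ⅓)² = (-80/3)² = 6400/9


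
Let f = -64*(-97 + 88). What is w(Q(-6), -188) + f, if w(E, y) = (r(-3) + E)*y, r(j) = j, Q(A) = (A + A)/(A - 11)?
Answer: 17124/17 ≈ 1007.3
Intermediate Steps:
Q(A) = 2*A/(-11 + A) (Q(A) = (2*A)/(-11 + A) = 2*A/(-11 + A))
w(E, y) = y*(-3 + E) (w(E, y) = (-3 + E)*y = y*(-3 + E))
f = 576 (f = -64*(-9) = 576)
w(Q(-6), -188) + f = -188*(-3 + 2*(-6)/(-11 - 6)) + 576 = -188*(-3 + 2*(-6)/(-17)) + 576 = -188*(-3 + 2*(-6)*(-1/17)) + 576 = -188*(-3 + 12/17) + 576 = -188*(-39/17) + 576 = 7332/17 + 576 = 17124/17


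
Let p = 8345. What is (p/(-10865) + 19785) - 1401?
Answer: 39946763/2173 ≈ 18383.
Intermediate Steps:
(p/(-10865) + 19785) - 1401 = (8345/(-10865) + 19785) - 1401 = (8345*(-1/10865) + 19785) - 1401 = (-1669/2173 + 19785) - 1401 = 42991136/2173 - 1401 = 39946763/2173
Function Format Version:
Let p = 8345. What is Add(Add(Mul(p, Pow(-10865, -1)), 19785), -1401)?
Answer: Rational(39946763, 2173) ≈ 18383.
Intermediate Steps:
Add(Add(Mul(p, Pow(-10865, -1)), 19785), -1401) = Add(Add(Mul(8345, Pow(-10865, -1)), 19785), -1401) = Add(Add(Mul(8345, Rational(-1, 10865)), 19785), -1401) = Add(Add(Rational(-1669, 2173), 19785), -1401) = Add(Rational(42991136, 2173), -1401) = Rational(39946763, 2173)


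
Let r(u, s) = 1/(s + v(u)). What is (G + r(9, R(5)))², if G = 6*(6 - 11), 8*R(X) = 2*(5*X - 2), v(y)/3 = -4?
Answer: 568516/625 ≈ 909.63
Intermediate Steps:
v(y) = -12 (v(y) = 3*(-4) = -12)
R(X) = -½ + 5*X/4 (R(X) = (2*(5*X - 2))/8 = (2*(-2 + 5*X))/8 = (-4 + 10*X)/8 = -½ + 5*X/4)
r(u, s) = 1/(-12 + s) (r(u, s) = 1/(s - 12) = 1/(-12 + s))
G = -30 (G = 6*(-5) = -30)
(G + r(9, R(5)))² = (-30 + 1/(-12 + (-½ + (5/4)*5)))² = (-30 + 1/(-12 + (-½ + 25/4)))² = (-30 + 1/(-12 + 23/4))² = (-30 + 1/(-25/4))² = (-30 - 4/25)² = (-754/25)² = 568516/625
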